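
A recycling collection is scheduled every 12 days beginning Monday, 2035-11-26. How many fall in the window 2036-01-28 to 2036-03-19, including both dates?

4

Occurrences land 12·i days after 2035-11-26 for i = 0, 1, 2, …
2036-01-28 is 63 days after the start; 63 ÷ 12 = 5 remainder 3; since the remainder is 3, round up to i = 6. First occurrence in the window: #7 on 2036-02-06 (6×12 = 72 days in).
2036-03-19 is 114 days after the start; 114 ÷ 12 = 9 remainder 6. Last occurrence in the window: #10 on 2036-03-13.
Occurrences #7 through #10: 4 in total.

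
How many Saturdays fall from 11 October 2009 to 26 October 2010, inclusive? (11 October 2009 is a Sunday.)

11 October 2009 is a Sunday; the first Saturday on or after it is 17 October 2009 (6 days later).
From 17 October 2009 to 26 October 2010: 75 + 299 = 374 days (rest of 2009, to 26 October 2010 in 2010).
374 ÷ 7 = 53 full weeks with remainder 3, so 53 more Saturdays after the first → 54.

54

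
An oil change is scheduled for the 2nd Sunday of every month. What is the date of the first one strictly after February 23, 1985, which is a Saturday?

March 10, 1985

February 1985 starts on a Friday; its first Sunday is the 3rd, so the 2nd Sunday is the 10th — February 10, 1985.
That is not after February 23, 1985, so look at March 1985.
March 1985 starts on a Friday; its first Sunday is the 3rd, so the 2nd Sunday is the 10th — March 10, 1985.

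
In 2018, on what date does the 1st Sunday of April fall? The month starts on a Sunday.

April 1, 2018

April 2018 begins on a Sunday, so the first Sunday is April 1.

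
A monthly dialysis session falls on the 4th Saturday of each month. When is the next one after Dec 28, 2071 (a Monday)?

Dec 2071 starts on a Tuesday; its first Saturday is the 5th, so the 4th Saturday is the 26th — Dec 26, 2071.
That is not after Dec 28, 2071, so look at Jan 2072.
Jan 2072 starts on a Friday; its first Saturday is the 2nd, so the 4th Saturday is the 23rd — Jan 23, 2072.

Jan 23, 2072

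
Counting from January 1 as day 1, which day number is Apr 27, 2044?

118

Days in months before Apr: 31 + 29 + 31 = 91.
Plus 27 days into Apr → day 118.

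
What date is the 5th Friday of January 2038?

January 2038 begins on a Friday, so the first Friday is January 1.
The 5th Friday is 4 weeks later: 1 + 28 = 29.

January 29, 2038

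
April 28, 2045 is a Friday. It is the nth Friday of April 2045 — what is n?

4th

Day 28 falls in week ⌈28/7⌉ of the month.
Days 1–7 hold the 1st Friday, 8–14 the 2nd, 15–21 the 3rd, 22–28 the 4th, 29–31 the 5th.
28 is in the range for the 4th.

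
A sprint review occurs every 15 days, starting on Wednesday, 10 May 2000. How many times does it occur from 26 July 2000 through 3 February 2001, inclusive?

12

Occurrences land 15·i days after 10 May 2000 for i = 0, 1, 2, …
26 July 2000 is 77 days after the start; 77 ÷ 15 = 5 remainder 2; since the remainder is 2, round up to i = 6. First occurrence in the window: #7 on 8 August 2000 (6×15 = 90 days in).
3 February 2001 is 269 days after the start; 269 ÷ 15 = 17 remainder 14. Last occurrence in the window: #18 on 20 January 2001.
Occurrences #7 through #18: 12 in total.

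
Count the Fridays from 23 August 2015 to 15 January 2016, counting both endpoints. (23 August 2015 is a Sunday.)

21

23 August 2015 is a Sunday; the first Friday on or after it is 28 August 2015 (5 days later).
From 28 August 2015 to 15 January 2016: 3 + 30 + 31 + 30 + 31 + 15 = 140 days (rest of August, September, October, November, December, January).
140 ÷ 7 = 20 full weeks with remainder 0, so 20 more Fridays after the first → 21.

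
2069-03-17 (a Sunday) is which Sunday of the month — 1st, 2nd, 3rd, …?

3rd

Day 17 falls in week ⌈17/7⌉ of the month.
Days 1–7 hold the 1st Sunday, 8–14 the 2nd, 15–21 the 3rd, 22–28 the 4th, 29–31 the 5th.
17 is in the range for the 3rd.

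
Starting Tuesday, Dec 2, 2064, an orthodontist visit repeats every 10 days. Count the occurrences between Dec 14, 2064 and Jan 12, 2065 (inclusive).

3

Occurrences land 10·i days after Dec 2, 2064 for i = 0, 1, 2, …
Dec 14, 2064 is 12 days after the start; 12 ÷ 10 = 1 remainder 2; since the remainder is 2, round up to i = 2. First occurrence in the window: #3 on Dec 22, 2064 (2×10 = 20 days in).
Jan 12, 2065 is 41 days after the start; 41 ÷ 10 = 4 remainder 1. Last occurrence in the window: #5 on Jan 11, 2065.
Occurrences #3 through #5: 3 in total.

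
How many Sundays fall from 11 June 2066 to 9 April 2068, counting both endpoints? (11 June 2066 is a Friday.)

11 June 2066 is a Friday; the first Sunday on or after it is 13 June 2066 (2 days later).
From 13 June 2066 to 9 April 2068: 201 + 365 + 100 = 666 days (rest of 2066, 2067, to 9 April 2068 in 2068).
666 ÷ 7 = 95 full weeks with remainder 1, so 95 more Sundays after the first → 96.

96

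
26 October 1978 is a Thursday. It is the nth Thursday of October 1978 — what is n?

4th

Day 26 falls in week ⌈26/7⌉ of the month.
Days 1–7 hold the 1st Thursday, 8–14 the 2nd, 15–21 the 3rd, 22–28 the 4th, 29–31 the 5th.
26 is in the range for the 4th.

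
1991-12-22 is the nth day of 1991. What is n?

Days in months before December: 31 + 28 + 31 + 30 + 31 + 30 + 31 + 31 + 30 + 31 + 30 = 334.
Plus 22 days into December → day 356.

356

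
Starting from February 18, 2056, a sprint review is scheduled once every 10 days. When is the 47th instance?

May 23, 2057

The 47th occurrence is 46 intervals after the first: 46 × 10 = 460 days after February 18, 2056.
February has 29 days — 11 days to the end of February leaves 449.
From end of February to end of 2056 is 306 days (143 left).
January has 31 days (112 left).
February has 28 days (84 left).
March has 31 days (53 left).
April has 30 days (23 left).
23 days into May → May 23, 2057.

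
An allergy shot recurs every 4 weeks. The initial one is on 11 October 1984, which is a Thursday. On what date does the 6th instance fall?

The 6th occurrence is 5 intervals after the first: 5 × 28 = 140 days after 11 October 1984.
October has 31 days — 20 days to the end of October leaves 120.
November has 30 days (90 left).
December has 31 days (59 left).
January has 31 days (28 left).
28 days into February → 28 February 1985.

28 February 1985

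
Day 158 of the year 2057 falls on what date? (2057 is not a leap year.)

June 7, 2057

January has 31 days (158 − 31 = 127 remain).
February has 28 days (127 − 28 = 99 remain).
March has 31 days (99 − 31 = 68 remain).
April has 30 days (68 − 30 = 38 remain).
May has 31 days (38 − 31 = 7 remain).
7 into June → June 7.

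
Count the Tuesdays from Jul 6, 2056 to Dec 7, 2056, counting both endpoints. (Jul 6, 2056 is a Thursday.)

Jul 6, 2056 is a Thursday; the first Tuesday on or after it is Jul 11, 2056 (5 days later).
From Jul 11, 2056 to Dec 7, 2056: 20 + 31 + 30 + 31 + 30 + 7 = 149 days (rest of Jul, Aug, Sep, Oct, Nov, Dec).
149 ÷ 7 = 21 full weeks with remainder 2, so 21 more Tuesdays after the first → 22.

22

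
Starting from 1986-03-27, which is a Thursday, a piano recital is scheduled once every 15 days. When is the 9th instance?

1986-07-25

The 9th occurrence is 8 intervals after the first: 8 × 15 = 120 days after 1986-03-27.
March has 31 days — 4 days to the end of March leaves 116.
April has 30 days (86 left).
May has 31 days (55 left).
June has 30 days (25 left).
25 days into July → 1986-07-25.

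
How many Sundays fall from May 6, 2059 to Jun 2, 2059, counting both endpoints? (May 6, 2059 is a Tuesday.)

4

May 6, 2059 is a Tuesday; the first Sunday on or after it is May 11, 2059 (5 days later).
From May 11, 2059 to Jun 2, 2059: 20 + 2 = 22 days (rest of May, Jun).
22 ÷ 7 = 3 full weeks with remainder 1, so 3 more Sundays after the first → 4.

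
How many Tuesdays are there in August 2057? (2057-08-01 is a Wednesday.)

2057-08-01 is a Wednesday; the first Tuesday on or after it is 2057-08-07 (6 days later).
From 2057-08-07 to 2057-08-31 is 31 − 7 = 24 days.
24 ÷ 7 = 3 full weeks with remainder 3, so 3 more Tuesdays after the first → 4.

4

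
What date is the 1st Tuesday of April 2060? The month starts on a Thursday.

April 2060 begins on a Thursday, so the first Tuesday is April 6 (5 days later).

April 6, 2060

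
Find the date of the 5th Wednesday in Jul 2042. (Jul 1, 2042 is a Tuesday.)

Jul 2042 begins on a Tuesday, so the first Wednesday is Jul 2 (1 day later).
The 5th Wednesday is 4 weeks later: 2 + 28 = 30.

Jul 30, 2042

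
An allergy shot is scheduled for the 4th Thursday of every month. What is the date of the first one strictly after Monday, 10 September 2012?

September 2012 starts on a Saturday; its first Thursday is the 6th, so the 4th Thursday is the 27th — 27 September 2012.
27 September 2012 is after 10 September 2012, so that is the next one.

27 September 2012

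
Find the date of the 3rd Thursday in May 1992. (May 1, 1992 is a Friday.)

May 21, 1992

May 1992 begins on a Friday, so the first Thursday is May 7 (6 days later).
The 3rd Thursday is 2 weeks later: 7 + 14 = 21.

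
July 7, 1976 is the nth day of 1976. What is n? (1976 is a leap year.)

189

Days in months before July: 31 + 29 + 31 + 30 + 31 + 30 = 182.
Plus 7 days into July → day 189.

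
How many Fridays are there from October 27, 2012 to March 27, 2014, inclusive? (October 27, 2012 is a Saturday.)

October 27, 2012 is a Saturday; the first Friday on or after it is November 2, 2012 (6 days later).
From November 2, 2012 to March 27, 2014: 59 + 365 + 86 = 510 days (rest of 2012, 2013, to March 27, 2014 in 2014).
510 ÷ 7 = 72 full weeks with remainder 6, so 72 more Fridays after the first → 73.

73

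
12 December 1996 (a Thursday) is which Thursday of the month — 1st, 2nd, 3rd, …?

Day 12 falls in week ⌈12/7⌉ of the month.
Days 1–7 hold the 1st Thursday, 8–14 the 2nd, 15–21 the 3rd, 22–28 the 4th, 29–31 the 5th.
12 is in the range for the 2nd.

2nd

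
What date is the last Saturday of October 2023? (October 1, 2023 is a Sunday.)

28 October 2023

October 2023 begins on a Sunday, so the first Saturday is October 7 (6 days later).
October 2023 has 31 days. Adding weeks: 7, 14, 21, 28 — the last one ≤ 31 is the 28th.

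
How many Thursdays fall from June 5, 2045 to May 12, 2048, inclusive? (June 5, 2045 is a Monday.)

June 5, 2045 is a Monday; the first Thursday on or after it is June 8, 2045 (3 days later).
From June 8, 2045 to May 12, 2048: 206 + 365 + 365 + 133 = 1069 days (rest of 2045, 2046, 2047, to May 12, 2048 in 2048).
1069 ÷ 7 = 152 full weeks with remainder 5, so 152 more Thursdays after the first → 153.

153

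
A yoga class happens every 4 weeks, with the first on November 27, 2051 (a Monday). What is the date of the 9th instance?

The 9th occurrence is 8 intervals after the first: 8 × 28 = 224 days after November 27, 2051.
November has 30 days — 3 days to the end of November leaves 221.
December has 31 days (190 left).
January has 31 days (159 left).
February has 29 days (130 left).
March has 31 days (99 left).
April has 30 days (69 left).
May has 31 days (38 left).
June has 30 days (8 left).
8 days into July → July 8, 2052.

July 8, 2052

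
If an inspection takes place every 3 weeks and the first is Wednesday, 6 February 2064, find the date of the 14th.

The 14th occurrence is 13 intervals after the first: 13 × 21 = 273 days after 6 February 2064.
February has 29 days — 23 days to the end of February leaves 250.
March has 31 days (219 left).
April has 30 days (189 left).
May has 31 days (158 left).
June has 30 days (128 left).
July has 31 days (97 left).
August has 31 days (66 left).
September has 30 days (36 left).
October has 31 days (5 left).
5 days into November → 5 November 2064.

5 November 2064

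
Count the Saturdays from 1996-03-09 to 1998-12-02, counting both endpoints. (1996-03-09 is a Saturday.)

143

1996-03-09 is a Saturday; the first Saturday on or after it is 1996-03-09.
From 1996-03-09 to 1998-12-02: 297 + 365 + 336 = 998 days (rest of 1996, 1997, to 1998-12-02 in 1998).
998 ÷ 7 = 142 full weeks with remainder 4, so 142 more Saturdays after the first → 143.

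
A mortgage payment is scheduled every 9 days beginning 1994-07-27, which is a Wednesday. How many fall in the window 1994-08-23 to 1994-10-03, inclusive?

5

Occurrences land 9·i days after 1994-07-27 for i = 0, 1, 2, …
1994-08-23 is 27 days after the start; 27 ÷ 9 = 3 remainder 0. First occurrence in the window: #4 on 1994-08-23 (3×9 = 27 days in).
1994-10-03 is 68 days after the start; 68 ÷ 9 = 7 remainder 5. Last occurrence in the window: #8 on 1994-09-28.
Occurrences #4 through #8: 5 in total.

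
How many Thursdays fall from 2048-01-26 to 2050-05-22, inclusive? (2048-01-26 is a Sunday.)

121

2048-01-26 is a Sunday; the first Thursday on or after it is 2048-01-30 (4 days later).
From 2048-01-30 to 2050-05-22: 336 + 365 + 142 = 843 days (rest of 2048, 2049, to 2050-05-22 in 2050).
843 ÷ 7 = 120 full weeks with remainder 3, so 120 more Thursdays after the first → 121.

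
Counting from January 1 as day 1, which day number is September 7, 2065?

Days in months before September: 31 + 28 + 31 + 30 + 31 + 30 + 31 + 31 = 243.
Plus 7 days into September → day 250.

250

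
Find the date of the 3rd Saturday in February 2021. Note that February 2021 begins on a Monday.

20 February 2021

February 2021 begins on a Monday, so the first Saturday is February 6 (5 days later).
The 3rd Saturday is 2 weeks later: 6 + 14 = 20.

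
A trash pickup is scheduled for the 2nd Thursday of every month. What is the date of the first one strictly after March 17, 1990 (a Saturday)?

March 1990 starts on a Thursday; its first Thursday is the 1st, so the 2nd Thursday is the 8th — March 8, 1990.
That is not after March 17, 1990, so look at April 1990.
April 1990 starts on a Sunday; its first Thursday is the 5th, so the 2nd Thursday is the 12th — April 12, 1990.

April 12, 1990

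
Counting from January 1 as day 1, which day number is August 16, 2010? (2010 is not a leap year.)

Days in months before August: 31 + 28 + 31 + 30 + 31 + 30 + 31 = 212.
Plus 16 days into August → day 228.

228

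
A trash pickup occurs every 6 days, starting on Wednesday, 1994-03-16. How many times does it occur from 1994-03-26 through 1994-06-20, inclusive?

15

Occurrences land 6·i days after 1994-03-16 for i = 0, 1, 2, …
1994-03-26 is 10 days after the start; 10 ÷ 6 = 1 remainder 4; since the remainder is 4, round up to i = 2. First occurrence in the window: #3 on 1994-03-28 (2×6 = 12 days in).
1994-06-20 is 96 days after the start; 96 ÷ 6 = 16 remainder 0. Last occurrence in the window: #17 on 1994-06-20.
Occurrences #3 through #17: 15 in total.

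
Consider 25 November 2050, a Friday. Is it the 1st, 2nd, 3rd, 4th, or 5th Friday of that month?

Day 25 falls in week ⌈25/7⌉ of the month.
Days 1–7 hold the 1st Friday, 8–14 the 2nd, 15–21 the 3rd, 22–28 the 4th, 29–31 the 5th.
25 is in the range for the 4th.

4th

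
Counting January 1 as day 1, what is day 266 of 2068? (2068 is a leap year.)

2068-09-22

January has 31 days (266 − 31 = 235 remain).
February has 29 days (235 − 29 = 206 remain).
March has 31 days (206 − 31 = 175 remain).
April has 30 days (175 − 30 = 145 remain).
May has 31 days (145 − 31 = 114 remain).
June has 30 days (114 − 30 = 84 remain).
July has 31 days (84 − 31 = 53 remain).
August has 31 days (53 − 31 = 22 remain).
22 into September → September 22.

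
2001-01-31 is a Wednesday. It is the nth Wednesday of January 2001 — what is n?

Day 31 falls in week ⌈31/7⌉ of the month.
Days 1–7 hold the 1st Wednesday, 8–14 the 2nd, 15–21 the 3rd, 22–28 the 4th, 29–31 the 5th.
31 is in the range for the 5th.

5th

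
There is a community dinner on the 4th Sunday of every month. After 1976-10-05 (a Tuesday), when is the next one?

October 1976 starts on a Friday; its first Sunday is the 3rd, so the 4th Sunday is the 24th — 1976-10-24.
1976-10-24 is after 1976-10-05, so that is the next one.

1976-10-24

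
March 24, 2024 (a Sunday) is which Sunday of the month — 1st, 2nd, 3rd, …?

4th

Day 24 falls in week ⌈24/7⌉ of the month.
Days 1–7 hold the 1st Sunday, 8–14 the 2nd, 15–21 the 3rd, 22–28 the 4th, 29–31 the 5th.
24 is in the range for the 4th.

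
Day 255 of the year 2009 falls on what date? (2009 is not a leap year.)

12 September 2009

January has 31 days (255 − 31 = 224 remain).
February has 28 days (224 − 28 = 196 remain).
March has 31 days (196 − 31 = 165 remain).
April has 30 days (165 − 30 = 135 remain).
May has 31 days (135 − 31 = 104 remain).
June has 30 days (104 − 30 = 74 remain).
July has 31 days (74 − 31 = 43 remain).
August has 31 days (43 − 31 = 12 remain).
12 into September → September 12.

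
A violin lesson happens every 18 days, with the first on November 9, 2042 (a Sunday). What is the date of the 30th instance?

April 14, 2044

The 30th occurrence is 29 intervals after the first: 29 × 18 = 522 days after November 9, 2042.
November has 30 days — 21 days to the end of November leaves 501.
From end of November to end of 2042 is 31 days (470 left).
2043 has 365 days (105 left).
January has 31 days (74 left).
February has 29 days (45 left).
March has 31 days (14 left).
14 days into April → April 14, 2044.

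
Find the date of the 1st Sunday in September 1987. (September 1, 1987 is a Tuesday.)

September 6, 1987

September 1987 begins on a Tuesday, so the first Sunday is September 6 (5 days later).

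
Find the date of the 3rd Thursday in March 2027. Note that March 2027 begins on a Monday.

March 2027 begins on a Monday, so the first Thursday is March 4 (3 days later).
The 3rd Thursday is 2 weeks later: 4 + 14 = 18.

March 18, 2027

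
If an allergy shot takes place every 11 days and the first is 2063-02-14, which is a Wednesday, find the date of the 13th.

2063-06-26

The 13th occurrence is 12 intervals after the first: 12 × 11 = 132 days after 2063-02-14.
February has 28 days — 14 days to the end of February leaves 118.
March has 31 days (87 left).
April has 30 days (57 left).
May has 31 days (26 left).
26 days into June → 2063-06-26.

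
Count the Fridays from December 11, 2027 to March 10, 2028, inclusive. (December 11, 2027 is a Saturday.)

13

December 11, 2027 is a Saturday; the first Friday on or after it is December 17, 2027 (6 days later).
From December 17, 2027 to March 10, 2028: 14 + 31 + 29 + 10 = 84 days (rest of December, January, February, March).
84 ÷ 7 = 12 full weeks with remainder 0, so 12 more Fridays after the first → 13.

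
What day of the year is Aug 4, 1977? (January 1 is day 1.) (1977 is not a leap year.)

Days in months before Aug: 31 + 28 + 31 + 30 + 31 + 30 + 31 = 212.
Plus 4 days into Aug → day 216.

216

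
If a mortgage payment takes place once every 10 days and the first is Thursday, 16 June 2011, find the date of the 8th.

The 8th occurrence is 7 intervals after the first: 7 × 10 = 70 days after 16 June 2011.
June has 30 days — 14 days to the end of June leaves 56.
July has 31 days (25 left).
25 days into August → 25 August 2011.

25 August 2011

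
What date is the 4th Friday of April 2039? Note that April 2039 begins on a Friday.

April 2039 begins on a Friday, so the first Friday is April 1.
The 4th Friday is 3 weeks later: 1 + 21 = 22.

22 April 2039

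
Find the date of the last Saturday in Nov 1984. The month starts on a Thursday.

Nov 1984 begins on a Thursday, so the first Saturday is Nov 3 (2 days later).
Nov 1984 has 30 days. Adding weeks: 3, 10, 17, 24 — the last one ≤ 30 is the 24th.

Nov 24, 1984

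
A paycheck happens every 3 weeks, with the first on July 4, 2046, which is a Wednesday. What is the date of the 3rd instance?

The 3rd occurrence is 2 intervals after the first: 2 × 21 = 42 days after July 4, 2046.
July has 31 days — 27 days to the end of July leaves 15.
15 days into August → August 15, 2046.

August 15, 2046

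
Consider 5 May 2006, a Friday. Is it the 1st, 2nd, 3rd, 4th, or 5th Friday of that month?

Day 5 falls in week ⌈5/7⌉ of the month.
Days 1–7 hold the 1st Friday, 8–14 the 2nd, 15–21 the 3rd, 22–28 the 4th, 29–31 the 5th.
5 is in the range for the 1st.

1st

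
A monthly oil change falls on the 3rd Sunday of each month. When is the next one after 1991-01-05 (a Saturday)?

January 1991 starts on a Tuesday; its first Sunday is the 6th, so the 3rd Sunday is the 20th — 1991-01-20.
1991-01-20 is after 1991-01-05, so that is the next one.

1991-01-20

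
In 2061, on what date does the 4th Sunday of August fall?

August 28, 2061

August 2061 begins on a Monday, so the first Sunday is August 7 (6 days later).
The 4th Sunday is 3 weeks later: 7 + 21 = 28.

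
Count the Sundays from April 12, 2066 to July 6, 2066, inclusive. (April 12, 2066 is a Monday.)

April 12, 2066 is a Monday; the first Sunday on or after it is April 18, 2066 (6 days later).
From April 18, 2066 to July 6, 2066: 12 + 31 + 30 + 6 = 79 days (rest of April, May, June, July).
79 ÷ 7 = 11 full weeks with remainder 2, so 11 more Sundays after the first → 12.

12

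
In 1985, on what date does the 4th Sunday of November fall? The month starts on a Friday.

1985-11-24

November 1985 begins on a Friday, so the first Sunday is November 3 (2 days later).
The 4th Sunday is 3 weeks later: 3 + 21 = 24.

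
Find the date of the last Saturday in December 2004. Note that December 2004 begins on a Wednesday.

December 2004 begins on a Wednesday, so the first Saturday is December 4 (3 days later).
December 2004 has 31 days. Adding weeks: 4, 11, 18, 25 — the last one ≤ 31 is the 25th.

25 December 2004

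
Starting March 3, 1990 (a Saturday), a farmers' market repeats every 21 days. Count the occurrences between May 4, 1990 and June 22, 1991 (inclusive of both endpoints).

Occurrences land 21·i days after March 3, 1990 for i = 0, 1, 2, …
May 4, 1990 is 62 days after the start; 62 ÷ 21 = 2 remainder 20; since the remainder is 20, round up to i = 3. First occurrence in the window: #4 on May 5, 1990 (3×21 = 63 days in).
June 22, 1991 is 476 days after the start; 476 ÷ 21 = 22 remainder 14. Last occurrence in the window: #23 on June 8, 1991.
Occurrences #4 through #23: 20 in total.

20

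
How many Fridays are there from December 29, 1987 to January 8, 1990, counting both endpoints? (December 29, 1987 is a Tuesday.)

106

December 29, 1987 is a Tuesday; the first Friday on or after it is January 1, 1988 (3 days later).
From January 1, 1988 to January 8, 1990: 365 + 365 + 8 = 738 days (rest of 1988, 1989, to January 8, 1990 in 1990).
738 ÷ 7 = 105 full weeks with remainder 3, so 105 more Fridays after the first → 106.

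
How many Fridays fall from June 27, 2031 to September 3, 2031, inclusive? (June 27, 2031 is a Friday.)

June 27, 2031 is a Friday; the first Friday on or after it is June 27, 2031.
From June 27, 2031 to September 3, 2031: 3 + 31 + 31 + 3 = 68 days (rest of June, July, August, September).
68 ÷ 7 = 9 full weeks with remainder 5, so 9 more Fridays after the first → 10.

10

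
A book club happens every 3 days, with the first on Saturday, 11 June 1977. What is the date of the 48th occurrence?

30 October 1977

The 48th occurrence is 47 intervals after the first: 47 × 3 = 141 days after 11 June 1977.
June has 30 days — 19 days to the end of June leaves 122.
July has 31 days (91 left).
August has 31 days (60 left).
September has 30 days (30 left).
30 days into October → 30 October 1977.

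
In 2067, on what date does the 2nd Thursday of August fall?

11 August 2067

August 2067 begins on a Monday, so the first Thursday is August 4 (3 days later).
The 2nd Thursday is 1 weeks later: 4 + 7 = 11.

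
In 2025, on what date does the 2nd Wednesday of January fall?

8 January 2025

January 2025 begins on a Wednesday, so the first Wednesday is January 1.
The 2nd Wednesday is 1 weeks later: 1 + 7 = 8.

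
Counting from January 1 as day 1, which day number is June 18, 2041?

169

Days in months before June: 31 + 28 + 31 + 30 + 31 = 151.
Plus 18 days into June → day 169.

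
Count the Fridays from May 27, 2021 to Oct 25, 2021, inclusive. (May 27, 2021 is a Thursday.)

22

May 27, 2021 is a Thursday; the first Friday on or after it is May 28, 2021 (1 day later).
From May 28, 2021 to Oct 25, 2021: 3 + 30 + 31 + 31 + 30 + 25 = 150 days (rest of May, Jun, Jul, Aug, Sep, Oct).
150 ÷ 7 = 21 full weeks with remainder 3, so 21 more Fridays after the first → 22.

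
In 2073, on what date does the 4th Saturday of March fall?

March 25, 2073

The first Saturday of March 2073 is March 4.
The 4th Saturday is 3 weeks later: 4 + 21 = 25.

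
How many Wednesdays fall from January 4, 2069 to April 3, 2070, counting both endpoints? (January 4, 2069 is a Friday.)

65

January 4, 2069 is a Friday; the first Wednesday on or after it is January 9, 2069 (5 days later).
From January 9, 2069 to April 3, 2070: 356 + 93 = 449 days (rest of 2069, to April 3, 2070 in 2070).
449 ÷ 7 = 64 full weeks with remainder 1, so 64 more Wednesdays after the first → 65.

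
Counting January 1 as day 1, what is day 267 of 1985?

January has 31 days (267 − 31 = 236 remain).
February has 28 days (236 − 28 = 208 remain).
March has 31 days (208 − 31 = 177 remain).
April has 30 days (177 − 30 = 147 remain).
May has 31 days (147 − 31 = 116 remain).
June has 30 days (116 − 30 = 86 remain).
July has 31 days (86 − 31 = 55 remain).
August has 31 days (55 − 31 = 24 remain).
24 into September → September 24.

September 24, 1985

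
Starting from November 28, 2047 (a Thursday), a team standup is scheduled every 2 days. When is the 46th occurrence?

The 46th occurrence is 45 intervals after the first: 45 × 2 = 90 days after November 28, 2047.
November has 30 days — 2 days to the end of November leaves 88.
December has 31 days (57 left).
January has 31 days (26 left).
26 days into February → February 26, 2048.

February 26, 2048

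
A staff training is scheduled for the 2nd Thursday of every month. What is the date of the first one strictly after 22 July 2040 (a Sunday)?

9 August 2040

July 2040 starts on a Sunday; its first Thursday is the 5th, so the 2nd Thursday is the 12th — 12 July 2040.
That is not after 22 July 2040, so look at August 2040.
August 2040 starts on a Wednesday; its first Thursday is the 2nd, so the 2nd Thursday is the 9th — 9 August 2040.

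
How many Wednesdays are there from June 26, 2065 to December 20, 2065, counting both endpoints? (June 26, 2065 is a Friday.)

25

June 26, 2065 is a Friday; the first Wednesday on or after it is July 1, 2065 (5 days later).
From July 1, 2065 to December 20, 2065: 30 + 31 + 30 + 31 + 30 + 20 = 172 days (rest of July, August, September, October, November, December).
172 ÷ 7 = 24 full weeks with remainder 4, so 24 more Wednesdays after the first → 25.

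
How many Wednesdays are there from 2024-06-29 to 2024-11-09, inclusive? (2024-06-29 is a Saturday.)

19

2024-06-29 is a Saturday; the first Wednesday on or after it is 2024-07-03 (4 days later).
From 2024-07-03 to 2024-11-09: 28 + 31 + 30 + 31 + 9 = 129 days (rest of July, August, September, October, November).
129 ÷ 7 = 18 full weeks with remainder 3, so 18 more Wednesdays after the first → 19.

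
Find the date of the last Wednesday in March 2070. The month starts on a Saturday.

March 2070 begins on a Saturday, so the first Wednesday is March 5 (4 days later).
March 2070 has 31 days. Adding weeks: 5, 12, 19, 26 — the last one ≤ 31 is the 26th.

March 26, 2070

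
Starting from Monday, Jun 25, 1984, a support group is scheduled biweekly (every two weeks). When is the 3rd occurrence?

The 3rd occurrence is 2 intervals after the first: 2 × 14 = 28 days after Jun 25, 1984.
Jun has 30 days — 5 days to the end of Jun leaves 23.
23 days into Jul → Jul 23, 1984.

Jul 23, 1984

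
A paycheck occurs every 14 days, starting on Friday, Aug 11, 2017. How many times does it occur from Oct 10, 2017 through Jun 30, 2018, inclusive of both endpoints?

Occurrences land 14·i days after Aug 11, 2017 for i = 0, 1, 2, …
Oct 10, 2017 is 60 days after the start; 60 ÷ 14 = 4 remainder 4; since the remainder is 4, round up to i = 5. First occurrence in the window: #6 on Oct 20, 2017 (5×14 = 70 days in).
Jun 30, 2018 is 323 days after the start; 323 ÷ 14 = 23 remainder 1. Last occurrence in the window: #24 on Jun 29, 2018.
Occurrences #6 through #24: 19 in total.

19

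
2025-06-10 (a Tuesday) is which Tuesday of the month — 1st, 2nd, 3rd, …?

Day 10 falls in week ⌈10/7⌉ of the month.
Days 1–7 hold the 1st Tuesday, 8–14 the 2nd, 15–21 the 3rd, 22–28 the 4th, 29–31 the 5th.
10 is in the range for the 2nd.

2nd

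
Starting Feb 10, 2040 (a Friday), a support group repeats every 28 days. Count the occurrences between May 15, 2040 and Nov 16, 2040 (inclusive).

7

Occurrences land 28·i days after Feb 10, 2040 for i = 0, 1, 2, …
May 15, 2040 is 95 days after the start; 95 ÷ 28 = 3 remainder 11; since the remainder is 11, round up to i = 4. First occurrence in the window: #5 on Jun 1, 2040 (4×28 = 112 days in).
Nov 16, 2040 is 280 days after the start; 280 ÷ 28 = 10 remainder 0. Last occurrence in the window: #11 on Nov 16, 2040.
Occurrences #5 through #11: 7 in total.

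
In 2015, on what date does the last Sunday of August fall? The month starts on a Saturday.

August 2015 begins on a Saturday, so the first Sunday is August 2 (1 day later).
August 2015 has 31 days. Adding weeks: 2, 9, 16, 23, 30 — the last one ≤ 31 is the 30th.

2015-08-30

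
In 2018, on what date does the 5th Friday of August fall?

2018-08-31

The first Friday of August 2018 is August 3.
The 5th Friday is 4 weeks later: 3 + 28 = 31.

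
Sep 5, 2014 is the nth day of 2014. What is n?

Days in months before Sep: 31 + 28 + 31 + 30 + 31 + 30 + 31 + 31 = 243.
Plus 5 days into Sep → day 248.

248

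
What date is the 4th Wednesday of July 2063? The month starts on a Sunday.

July 2063 begins on a Sunday, so the first Wednesday is July 4 (3 days later).
The 4th Wednesday is 3 weeks later: 4 + 21 = 25.

2063-07-25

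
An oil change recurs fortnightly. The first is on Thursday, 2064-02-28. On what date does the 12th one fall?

The 12th occurrence is 11 intervals after the first: 11 × 14 = 154 days after 2064-02-28.
February has 29 days — 1 day to the end of February leaves 153.
March has 31 days (122 left).
April has 30 days (92 left).
May has 31 days (61 left).
June has 30 days (31 left).
31 days into July → 2064-07-31.

2064-07-31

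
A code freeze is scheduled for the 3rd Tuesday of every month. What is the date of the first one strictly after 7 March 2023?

21 March 2023

March 2023 starts on a Wednesday; its first Tuesday is the 7th, so the 3rd Tuesday is the 21st — 21 March 2023.
21 March 2023 is after 7 March 2023, so that is the next one.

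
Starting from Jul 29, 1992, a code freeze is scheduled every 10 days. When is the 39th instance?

Aug 13, 1993

The 39th occurrence is 38 intervals after the first: 38 × 10 = 380 days after Jul 29, 1992.
Jul has 31 days — 2 days to the end of Jul leaves 378.
Aug has 31 days (347 left).
Sep has 30 days (317 left).
Oct has 31 days (286 left).
Nov has 30 days (256 left).
Dec has 31 days (225 left).
Jan has 31 days (194 left).
Feb has 28 days (166 left).
Mar has 31 days (135 left).
Apr has 30 days (105 left).
May has 31 days (74 left).
Jun has 30 days (44 left).
Jul has 31 days (13 left).
13 days into Aug → Aug 13, 1993.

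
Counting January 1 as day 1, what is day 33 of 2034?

January has 31 days (33 − 31 = 2 remain).
2 into February → February 2.

2034-02-02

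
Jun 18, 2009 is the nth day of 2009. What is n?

169

Days in months before Jun: 31 + 28 + 31 + 30 + 31 = 151.
Plus 18 days into Jun → day 169.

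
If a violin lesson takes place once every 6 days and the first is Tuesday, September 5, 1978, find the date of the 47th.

The 47th occurrence is 46 intervals after the first: 46 × 6 = 276 days after September 5, 1978.
September has 30 days — 25 days to the end of September leaves 251.
October has 31 days (220 left).
November has 30 days (190 left).
December has 31 days (159 left).
January has 31 days (128 left).
February has 28 days (100 left).
March has 31 days (69 left).
April has 30 days (39 left).
May has 31 days (8 left).
8 days into June → June 8, 1979.

June 8, 1979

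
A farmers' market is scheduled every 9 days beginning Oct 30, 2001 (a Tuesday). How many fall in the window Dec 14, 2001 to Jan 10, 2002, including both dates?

4

Occurrences land 9·i days after Oct 30, 2001 for i = 0, 1, 2, …
Dec 14, 2001 is 45 days after the start; 45 ÷ 9 = 5 remainder 0. First occurrence in the window: #6 on Dec 14, 2001 (5×9 = 45 days in).
Jan 10, 2002 is 72 days after the start; 72 ÷ 9 = 8 remainder 0. Last occurrence in the window: #9 on Jan 10, 2002.
Occurrences #6 through #9: 4 in total.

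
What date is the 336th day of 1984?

January has 31 days (336 − 31 = 305 remain).
February has 29 days (305 − 29 = 276 remain).
March has 31 days (276 − 31 = 245 remain).
April has 30 days (245 − 30 = 215 remain).
May has 31 days (215 − 31 = 184 remain).
June has 30 days (184 − 30 = 154 remain).
July has 31 days (154 − 31 = 123 remain).
August has 31 days (123 − 31 = 92 remain).
September has 30 days (92 − 30 = 62 remain).
October has 31 days (62 − 31 = 31 remain).
November has 30 days (31 − 30 = 1 remain).
1 into December → December 1.

1 December 1984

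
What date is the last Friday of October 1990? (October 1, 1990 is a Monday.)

October 1990 begins on a Monday, so the first Friday is October 5 (4 days later).
October 1990 has 31 days. Adding weeks: 5, 12, 19, 26 — the last one ≤ 31 is the 26th.

1990-10-26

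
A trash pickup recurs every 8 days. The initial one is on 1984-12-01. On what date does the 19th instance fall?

The 19th occurrence is 18 intervals after the first: 18 × 8 = 144 days after 1984-12-01.
December has 31 days — 30 days to the end of December leaves 114.
January has 31 days (83 left).
February has 28 days (55 left).
March has 31 days (24 left).
24 days into April → 1985-04-24.

1985-04-24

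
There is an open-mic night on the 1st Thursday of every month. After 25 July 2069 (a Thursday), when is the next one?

1 August 2069

July 2069 starts on a Monday, so its 1st Thursday is 4 July 2069 (3 days in).
That is not after 25 July 2069, so look at August 2069.
August 2069 starts on a Thursday, so its 1st Thursday is 1 August 2069.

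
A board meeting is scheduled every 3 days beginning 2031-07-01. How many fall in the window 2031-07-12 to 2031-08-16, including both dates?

12

Occurrences land 3·i days after 2031-07-01 for i = 0, 1, 2, …
2031-07-12 is 11 days after the start; 11 ÷ 3 = 3 remainder 2; since the remainder is 2, round up to i = 4. First occurrence in the window: #5 on 2031-07-13 (4×3 = 12 days in).
2031-08-16 is 46 days after the start; 46 ÷ 3 = 15 remainder 1. Last occurrence in the window: #16 on 2031-08-15.
Occurrences #5 through #16: 12 in total.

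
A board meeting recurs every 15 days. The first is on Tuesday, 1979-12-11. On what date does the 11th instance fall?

The 11th occurrence is 10 intervals after the first: 10 × 15 = 150 days after 1979-12-11.
December has 31 days — 20 days to the end of December leaves 130.
January has 31 days (99 left).
February has 29 days (70 left).
March has 31 days (39 left).
April has 30 days (9 left).
9 days into May → 1980-05-09.

1980-05-09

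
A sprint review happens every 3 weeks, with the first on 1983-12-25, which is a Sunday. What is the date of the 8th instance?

1984-05-20

The 8th occurrence is 7 intervals after the first: 7 × 21 = 147 days after 1983-12-25.
December has 31 days — 6 days to the end of December leaves 141.
January has 31 days (110 left).
February has 29 days (81 left).
March has 31 days (50 left).
April has 30 days (20 left).
20 days into May → 1984-05-20.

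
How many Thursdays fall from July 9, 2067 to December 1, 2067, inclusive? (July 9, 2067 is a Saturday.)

21

July 9, 2067 is a Saturday; the first Thursday on or after it is July 14, 2067 (5 days later).
From July 14, 2067 to December 1, 2067: 17 + 31 + 30 + 31 + 30 + 1 = 140 days (rest of July, August, September, October, November, December).
140 ÷ 7 = 20 full weeks with remainder 0, so 20 more Thursdays after the first → 21.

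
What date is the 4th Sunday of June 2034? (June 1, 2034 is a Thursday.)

June 2034 begins on a Thursday, so the first Sunday is June 4 (3 days later).
The 4th Sunday is 3 weeks later: 4 + 21 = 25.

25 June 2034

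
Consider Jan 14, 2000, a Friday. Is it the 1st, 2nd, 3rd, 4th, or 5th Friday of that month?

Day 14 falls in week ⌈14/7⌉ of the month.
Days 1–7 hold the 1st Friday, 8–14 the 2nd, 15–21 the 3rd, 22–28 the 4th, 29–31 the 5th.
14 is in the range for the 2nd.

2nd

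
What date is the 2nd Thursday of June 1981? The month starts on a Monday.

June 1981 begins on a Monday, so the first Thursday is June 4 (3 days later).
The 2nd Thursday is 1 weeks later: 4 + 7 = 11.

June 11, 1981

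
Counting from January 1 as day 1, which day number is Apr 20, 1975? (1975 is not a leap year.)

110

Days in months before Apr: 31 + 28 + 31 = 90.
Plus 20 days into Apr → day 110.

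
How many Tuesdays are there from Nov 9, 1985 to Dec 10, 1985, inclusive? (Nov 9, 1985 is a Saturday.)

5

Nov 9, 1985 is a Saturday; the first Tuesday on or after it is Nov 12, 1985 (3 days later).
From Nov 12, 1985 to Dec 10, 1985: 18 + 10 = 28 days (rest of Nov, Dec).
28 ÷ 7 = 4 full weeks with remainder 0, so 4 more Tuesdays after the first → 5.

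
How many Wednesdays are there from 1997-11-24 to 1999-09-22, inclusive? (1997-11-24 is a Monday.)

1997-11-24 is a Monday; the first Wednesday on or after it is 1997-11-26 (2 days later).
From 1997-11-26 to 1999-09-22: 35 + 365 + 265 = 665 days (rest of 1997, 1998, to 1999-09-22 in 1999).
665 ÷ 7 = 95 full weeks with remainder 0, so 95 more Wednesdays after the first → 96.

96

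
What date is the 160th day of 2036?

January has 31 days (160 − 31 = 129 remain).
February has 29 days (129 − 29 = 100 remain).
March has 31 days (100 − 31 = 69 remain).
April has 30 days (69 − 30 = 39 remain).
May has 31 days (39 − 31 = 8 remain).
8 into June → June 8.

June 8, 2036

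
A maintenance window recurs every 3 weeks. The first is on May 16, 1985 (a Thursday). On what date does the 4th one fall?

The 4th occurrence is 3 intervals after the first: 3 × 21 = 63 days after May 16, 1985.
May has 31 days — 15 days to the end of May leaves 48.
June has 30 days (18 left).
18 days into July → July 18, 1985.

July 18, 1985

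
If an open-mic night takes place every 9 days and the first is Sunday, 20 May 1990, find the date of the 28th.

18 January 1991

The 28th occurrence is 27 intervals after the first: 27 × 9 = 243 days after 20 May 1990.
May has 31 days — 11 days to the end of May leaves 232.
June has 30 days (202 left).
July has 31 days (171 left).
August has 31 days (140 left).
September has 30 days (110 left).
October has 31 days (79 left).
November has 30 days (49 left).
December has 31 days (18 left).
18 days into January → 18 January 1991.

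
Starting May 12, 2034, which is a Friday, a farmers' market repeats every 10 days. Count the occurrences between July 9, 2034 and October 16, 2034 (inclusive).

10

Occurrences land 10·i days after May 12, 2034 for i = 0, 1, 2, …
July 9, 2034 is 58 days after the start; 58 ÷ 10 = 5 remainder 8; since the remainder is 8, round up to i = 6. First occurrence in the window: #7 on July 11, 2034 (6×10 = 60 days in).
October 16, 2034 is 157 days after the start; 157 ÷ 10 = 15 remainder 7. Last occurrence in the window: #16 on October 9, 2034.
Occurrences #7 through #16: 10 in total.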